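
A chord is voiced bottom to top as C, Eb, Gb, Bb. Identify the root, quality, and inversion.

C half-diminished seventh, root position

The pitch classes C, Eb, Gb, Bb arrange in thirds as C–Eb–Gb–Bb: a C half-diminished seventh chord.
With the root (C) in the bass, the chord is in root position (figured bass 7).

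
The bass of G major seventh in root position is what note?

G

In root position the root is lowest. For G major seventh (G–B–D–F#) that is G.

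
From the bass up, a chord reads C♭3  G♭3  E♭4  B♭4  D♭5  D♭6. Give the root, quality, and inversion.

The pitch classes Cb, Gb, Eb, Bb, Db arrange in thirds as Cb–Eb–Gb–Bb–Db: a Cb major ninth chord.
With the root (Cb) in the bass, the chord is in root position.

Cb major ninth, root position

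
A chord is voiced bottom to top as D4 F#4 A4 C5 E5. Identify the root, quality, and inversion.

The pitch classes D, F#, A, C, E arrange in thirds as D–F#–A–C–E: a D dominant ninth chord.
The lowest note is D, the root of the chord, so this is root position.

D dominant ninth, root position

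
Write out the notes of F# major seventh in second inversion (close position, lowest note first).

C#, E#, F#, A#

F# major seventh is F#–A#–C#–E#. Second inversion puts the fifth (C#) in the bass, with the remaining tones above: C#, E#, F#, A#.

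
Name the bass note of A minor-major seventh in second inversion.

E

In second inversion the fifth is lowest. For A minor-major seventh (A–C–E–G#) that is E.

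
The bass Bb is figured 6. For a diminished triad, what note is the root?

G

The figures 6 mean the third of the chord is in the bass. If Bb is the third of a diminished triad, the root is G (chord tones G–Bb–Db).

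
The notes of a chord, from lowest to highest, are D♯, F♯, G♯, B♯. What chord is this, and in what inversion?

Reducing to letter names: D#, F#, G#, B#. These stack in thirds as G#–B#–D#–F# — a G# dominant seventh chord.
With the fifth (D#) in the bass, the chord is in second inversion (figured bass 4/3).

G# dominant seventh, second inversion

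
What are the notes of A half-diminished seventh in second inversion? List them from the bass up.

Eb, G, A, C

A half-diminished seventh is A–C–Eb–G. Second inversion puts the fifth (Eb) in the bass, with the remaining tones above: Eb, G, A, C.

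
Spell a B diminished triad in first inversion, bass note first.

D, F, B

The chord tones are B–D–F. With the third (D) lowest for first inversion: D, F, B.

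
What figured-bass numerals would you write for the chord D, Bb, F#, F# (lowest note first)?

The notes D, Bb, F# stack in thirds as Bb–D–F# — a Bb augmented triad. The bass D is the third, so this is first inversion: figured 6.

6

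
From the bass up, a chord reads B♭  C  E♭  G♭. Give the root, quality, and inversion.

C half-diminished seventh, third inversion

Reducing to letter names: Bb, C, Eb, Gb. These stack in thirds as C–Eb–Gb–Bb — a C half-diminished seventh chord.
Bb is the seventh of C half-diminished seventh; seventh in the bass means third inversion (figured bass 4/2).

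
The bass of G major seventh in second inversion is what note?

D

In second inversion the fifth is lowest. For G major seventh (G–B–D–F#) that is D.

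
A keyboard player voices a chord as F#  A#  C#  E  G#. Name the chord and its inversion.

F# dominant ninth, root position

The pitch classes F#, A#, C#, E, G# arrange in thirds as F#–A#–C#–E–G#: an F# dominant ninth chord.
With the root (F#) in the bass, the chord is in root position.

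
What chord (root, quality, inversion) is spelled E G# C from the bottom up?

C augmented, first inversion

The distinct note names are E, G#, C. Stacked in thirds they read C–E–G#, which is an augmented triad on C.
The lowest note is E, the third of the chord, so this is first inversion (figured bass 6).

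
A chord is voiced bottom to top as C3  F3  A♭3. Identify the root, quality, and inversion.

F minor, second inversion

Reducing to letter names: C, F, Ab. These stack in thirds as F–Ab–C — an F minor triad.
The lowest note is C, the fifth of the chord, so this is second inversion (figured bass 6/4).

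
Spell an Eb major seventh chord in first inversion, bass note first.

Eb major seventh is Eb–G–Bb–D. First inversion puts the third (G) in the bass, with the remaining tones above: G, Bb, D, Eb.

G, Bb, D, Eb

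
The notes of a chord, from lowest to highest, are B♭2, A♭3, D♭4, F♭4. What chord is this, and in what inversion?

The distinct note names are Bb, Ab, Db, Fb. Stacked in thirds they read Bb–Db–Fb–Ab, which is a half-diminished seventh chord on Bb.
Bb is the root of Bb half-diminished seventh; root in the bass means root position (figured bass 7).

Bb half-diminished seventh, root position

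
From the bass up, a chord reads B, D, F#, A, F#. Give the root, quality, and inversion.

B minor seventh, root position

Reducing to letter names: B, D, F#, A. These stack in thirds as B–D–F#–A — a B minor seventh chord.
With the root (B) in the bass, the chord is in root position (figured bass 7).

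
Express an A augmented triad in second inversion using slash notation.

Aaug/E#

Second inversion of A augmented has the fifth (E#) in the bass. As a slash chord: Aaug/E#.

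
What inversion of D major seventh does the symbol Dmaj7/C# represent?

Dmaj7/C# means D major seventh with C# in the bass. C# is the seventh of D major seventh (D–F#–A–C#), so this is third inversion.

third inversion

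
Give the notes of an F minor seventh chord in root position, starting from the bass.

F, Ab, C, Eb

The chord tones are F–Ab–C–Eb. With the root (F) lowest for root position: F, Ab, C, Eb.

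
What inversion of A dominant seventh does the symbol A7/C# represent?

first inversion

A7/C# means A dominant seventh with C# in the bass. C# is the third of A dominant seventh (A–C#–E–G), so this is first inversion.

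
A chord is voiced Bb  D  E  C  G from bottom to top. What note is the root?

C

Reordering Bb, D, E, C, G into stacked thirds gives C–E–G–Bb–D; the bottom of that stack, C, is the root.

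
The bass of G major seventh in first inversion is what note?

In first inversion the third is lowest. For G major seventh (G–B–D–F#) that is B.

B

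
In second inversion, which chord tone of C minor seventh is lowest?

The fifth of C minor seventh (C–Eb–G–Bb) is G; that is the bass in second inversion.

G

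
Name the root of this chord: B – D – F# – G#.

B, D, F#, G# are the tones of a G# half-diminished seventh chord (G#–B–D–F#), making G# the root.

G#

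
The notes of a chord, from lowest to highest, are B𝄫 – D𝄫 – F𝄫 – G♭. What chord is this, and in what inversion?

Gb diminished seventh, first inversion

Reducing to letter names: Bbb, Dbb, Fbb, Gb. These stack in thirds as Gb–Bbb–Dbb–Fbb — a Gb diminished seventh chord.
Bbb is the third of Gb diminished seventh; third in the bass means first inversion (figured bass 6/5).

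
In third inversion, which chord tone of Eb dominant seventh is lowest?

Eb dominant seventh is Eb–G–Bb–Db. Third inversion places the seventh in the bass: Db.

Db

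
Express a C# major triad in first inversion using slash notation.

First inversion of C# major has the third (E#) in the bass. As a slash chord: C#M/E#.

C#M/E#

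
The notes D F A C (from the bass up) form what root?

D, F, A, C are the tones of a D minor seventh chord (D–F–A–C), making D the root.

D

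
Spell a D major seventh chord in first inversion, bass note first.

F#, A, C#, D

The chord tones are D–F#–A–C#. With the third (F#) lowest for first inversion: F#, A, C#, D.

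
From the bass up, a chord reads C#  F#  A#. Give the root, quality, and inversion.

F# major, second inversion

Reducing to letter names: C#, F#, A#. These stack in thirds as F#–A#–C# — an F# major triad.
The lowest note is C#, the fifth of the chord, so this is second inversion (figured bass 6/4).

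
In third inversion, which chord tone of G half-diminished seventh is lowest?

F

In third inversion the seventh is lowest. For G half-diminished seventh (G–Bb–Db–F) that is F.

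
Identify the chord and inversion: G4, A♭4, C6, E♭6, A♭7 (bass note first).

Reducing to letter names: G, Ab, C, Eb. These stack in thirds as Ab–C–Eb–G — an Ab major seventh chord.
With the seventh (G) in the bass, the chord is in third inversion (figured bass 4/2).

Ab major seventh, third inversion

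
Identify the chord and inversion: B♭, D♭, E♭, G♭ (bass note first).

Eb minor seventh, second inversion

Reducing to letter names: Bb, Db, Eb, Gb. These stack in thirds as Eb–Gb–Bb–Db — an Eb minor seventh chord.
Bb is the fifth of Eb minor seventh; fifth in the bass means second inversion (figured bass 4/3).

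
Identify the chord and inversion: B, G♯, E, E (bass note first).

The distinct note names are B, G#, E. Stacked in thirds they read E–G#–B, which is a major triad on E.
With the fifth (B) in the bass, the chord is in second inversion (figured bass 6/4).

E major, second inversion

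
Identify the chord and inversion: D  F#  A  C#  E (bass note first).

D major ninth, root position

The distinct note names are D, F#, A, C#, E. Stacked in thirds they read D–F#–A–C#–E, which is a major ninth chord on D.
The lowest note is D, the root of the chord, so this is root position.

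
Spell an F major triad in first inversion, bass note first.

A, C, F

F major is F–A–C. First inversion puts the third (A) in the bass, with the remaining tones above: A, C, F.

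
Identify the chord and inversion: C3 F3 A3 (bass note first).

F major, second inversion

The distinct note names are C, F, A. Stacked in thirds they read F–A–C, which is a major triad on F.
The lowest note is C, the fifth of the chord, so this is second inversion (figured bass 6/4).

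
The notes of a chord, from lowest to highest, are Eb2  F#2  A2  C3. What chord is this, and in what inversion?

Reducing to letter names: Eb, F#, A, C. These stack in thirds as F#–A–C–Eb — an F# diminished seventh chord.
The lowest note is Eb, the seventh of the chord, so this is third inversion (figured bass 4/2).

F# diminished seventh, third inversion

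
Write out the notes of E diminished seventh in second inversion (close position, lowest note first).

Spelling E diminished seventh: E–G–Bb–Db. In second inversion the fifth is bass, giving Bb, Db, E, G from the bottom.

Bb, Db, E, G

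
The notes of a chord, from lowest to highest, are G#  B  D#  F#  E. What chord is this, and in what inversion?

Reducing to letter names: G#, B, D#, F#, E. These stack in thirds as E–G#–B–D#–F# — an E major ninth chord.
With the third (G#) in the bass, the chord is in first inversion.

E major ninth, first inversion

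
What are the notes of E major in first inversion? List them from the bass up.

G#, B, E

Spelling E major: E–G#–B. In first inversion the third is bass, giving G#, B, E from the bottom.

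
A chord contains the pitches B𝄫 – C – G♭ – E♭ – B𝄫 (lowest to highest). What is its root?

C

The distinct letter names are Bbb, C, Gb, Eb. Arranged as a stack of thirds they read C–Eb–Gb–Bbb, so C is the root (a C diminished seventh chord).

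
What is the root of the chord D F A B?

B

Reordering D, F, A, B into stacked thirds gives B–D–F–A; the bottom of that stack, B, is the root.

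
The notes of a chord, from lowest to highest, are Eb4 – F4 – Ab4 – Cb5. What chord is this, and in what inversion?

The pitch classes Eb, F, Ab, Cb arrange in thirds as F–Ab–Cb–Eb: an F half-diminished seventh chord.
With the seventh (Eb) in the bass, the chord is in third inversion (figured bass 4/2).

F half-diminished seventh, third inversion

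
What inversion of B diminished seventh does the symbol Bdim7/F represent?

second inversion

Bdim7/F means B diminished seventh with F in the bass. F is the fifth of B diminished seventh (B–D–F–Ab), so this is second inversion.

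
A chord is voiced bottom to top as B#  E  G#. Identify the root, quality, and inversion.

E augmented, second inversion

The pitch classes B#, E, G# arrange in thirds as E–G#–B#: an E augmented triad.
With the fifth (B#) in the bass, the chord is in second inversion (figured bass 6/4).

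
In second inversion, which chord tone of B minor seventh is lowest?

F#

B minor seventh is B–D–F#–A. Second inversion places the fifth in the bass: F#.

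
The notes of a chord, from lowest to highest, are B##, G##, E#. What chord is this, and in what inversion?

E# augmented, second inversion

The pitch classes B##, G##, E# arrange in thirds as E#–G##–B##: an E# augmented triad.
B## is the fifth of E# augmented; fifth in the bass means second inversion (figured bass 6/4).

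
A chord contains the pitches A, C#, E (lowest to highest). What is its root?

A

The distinct letter names are A, C#, E. Arranged as a stack of thirds they read A–C#–E, so A is the root (an A major triad).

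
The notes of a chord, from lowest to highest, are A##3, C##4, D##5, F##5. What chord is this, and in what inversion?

D## minor seventh, second inversion

Reducing to letter names: A##, C##, D##, F##. These stack in thirds as D##–F##–A##–C## — a D## minor seventh chord.
With the fifth (A##) in the bass, the chord is in second inversion (figured bass 4/3).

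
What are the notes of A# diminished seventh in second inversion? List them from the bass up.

The chord tones are A#–C#–E–G. With the fifth (E) lowest for second inversion: E, G, A#, C#.

E, G, A#, C#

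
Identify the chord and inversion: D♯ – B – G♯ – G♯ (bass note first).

G# minor, second inversion

Reducing to letter names: D#, B, G#. These stack in thirds as G#–B–D# — a G# minor triad.
With the fifth (D#) in the bass, the chord is in second inversion (figured bass 6/4).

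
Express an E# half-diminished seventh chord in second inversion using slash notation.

E#ø7/B

Second inversion of E# half-diminished seventh has the fifth (B) in the bass. As a slash chord: E#ø7/B.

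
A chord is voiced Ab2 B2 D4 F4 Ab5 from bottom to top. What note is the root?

B

Reordering Ab, B, D, F into stacked thirds gives B–D–F–Ab; the bottom of that stack, B, is the root.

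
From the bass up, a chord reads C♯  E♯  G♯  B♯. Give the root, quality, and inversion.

The distinct note names are C#, E#, G#, B#. Stacked in thirds they read C#–E#–G#–B#, which is a major seventh chord on C#.
With the root (C#) in the bass, the chord is in root position (figured bass 7).

C# major seventh, root position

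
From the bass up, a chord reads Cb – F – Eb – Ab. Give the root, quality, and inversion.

Reducing to letter names: Cb, F, Eb, Ab. These stack in thirds as F–Ab–Cb–Eb — an F half-diminished seventh chord.
The lowest note is Cb, the fifth of the chord, so this is second inversion (figured bass 4/3).

F half-diminished seventh, second inversion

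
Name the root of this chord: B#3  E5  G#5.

E

B#, E, G# are the tones of an E augmented triad (E–G#–B#), making E the root.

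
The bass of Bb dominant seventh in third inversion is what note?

Ab

In third inversion the seventh is lowest. For Bb dominant seventh (Bb–D–F–Ab) that is Ab.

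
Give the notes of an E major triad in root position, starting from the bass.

Spelling E major: E–G#–B. In root position the root is bass, giving E, G#, B from the bottom.

E, G#, B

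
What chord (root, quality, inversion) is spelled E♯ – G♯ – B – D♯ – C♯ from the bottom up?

C# dominant ninth, first inversion

Reducing to letter names: E#, G#, B, D#, C#. These stack in thirds as C#–E#–G#–B–D# — a C# dominant ninth chord.
The lowest note is E#, the third of the chord, so this is first inversion.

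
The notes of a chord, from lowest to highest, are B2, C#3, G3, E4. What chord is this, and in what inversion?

Reducing to letter names: B, C#, G, E. These stack in thirds as C#–E–G–B — a C# half-diminished seventh chord.
B is the seventh of C# half-diminished seventh; seventh in the bass means third inversion (figured bass 4/2).

C# half-diminished seventh, third inversion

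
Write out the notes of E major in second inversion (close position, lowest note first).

B, E, G#

E major is E–G#–B. Second inversion puts the fifth (B) in the bass, with the remaining tones above: B, E, G#.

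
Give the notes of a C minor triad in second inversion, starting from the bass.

G, C, Eb

C minor is C–Eb–G. Second inversion puts the fifth (G) in the bass, with the remaining tones above: G, C, Eb.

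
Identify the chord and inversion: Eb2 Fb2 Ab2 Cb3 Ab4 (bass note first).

Fb major seventh, third inversion

Reducing to letter names: Eb, Fb, Ab, Cb. These stack in thirds as Fb–Ab–Cb–Eb — an Fb major seventh chord.
Eb is the seventh of Fb major seventh; seventh in the bass means third inversion (figured bass 4/2).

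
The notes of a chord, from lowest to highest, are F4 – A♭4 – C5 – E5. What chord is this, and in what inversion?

Reducing to letter names: F, Ab, C, E. These stack in thirds as F–Ab–C–E — an F minor-major seventh chord.
The lowest note is F, the root of the chord, so this is root position (figured bass 7).

F minor-major seventh, root position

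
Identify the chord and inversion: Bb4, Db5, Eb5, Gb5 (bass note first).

Eb minor seventh, second inversion

Reducing to letter names: Bb, Db, Eb, Gb. These stack in thirds as Eb–Gb–Bb–Db — an Eb minor seventh chord.
Bb is the fifth of Eb minor seventh; fifth in the bass means second inversion (figured bass 4/3).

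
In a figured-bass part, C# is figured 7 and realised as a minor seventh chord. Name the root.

The figures 7 mean the root of the chord is in the bass. If C# is the root of a minor seventh chord, the root is C# (chord tones C#–E–G#–B).

C#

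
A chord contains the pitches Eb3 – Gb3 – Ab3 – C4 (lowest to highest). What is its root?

Reordering Eb, Gb, Ab, C into stacked thirds gives Ab–C–Eb–Gb; the bottom of that stack, Ab, is the root.

Ab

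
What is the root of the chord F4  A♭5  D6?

Reordering F, Ab, D into stacked thirds gives D–F–Ab; the bottom of that stack, D, is the root.

D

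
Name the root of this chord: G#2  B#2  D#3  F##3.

Reordering G#, B#, D#, F## into stacked thirds gives G#–B#–D#–F##; the bottom of that stack, G#, is the root.

G#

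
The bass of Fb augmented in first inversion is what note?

Ab

The third of Fb augmented (Fb–Ab–C) is Ab; that is the bass in first inversion.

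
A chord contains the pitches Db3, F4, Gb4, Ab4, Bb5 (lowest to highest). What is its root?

Db, F, Gb, Ab, Bb are the tones of a Gb major ninth chord (Gb–Bb–Db–F–Ab), making Gb the root.

Gb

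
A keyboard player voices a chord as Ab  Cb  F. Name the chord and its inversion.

Reducing to letter names: Ab, Cb, F. These stack in thirds as F–Ab–Cb — an F diminished triad.
Ab is the third of F diminished; third in the bass means first inversion (figured bass 6).

F diminished, first inversion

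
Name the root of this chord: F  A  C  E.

F, A, C, E are the tones of an F major seventh chord (F–A–C–E), making F the root.

F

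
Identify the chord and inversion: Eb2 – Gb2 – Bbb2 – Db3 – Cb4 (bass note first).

Reducing to letter names: Eb, Gb, Bbb, Db, Cb. These stack in thirds as Cb–Eb–Gb–Bbb–Db — a Cb dominant ninth chord.
Eb is the third of Cb dominant ninth; third in the bass means first inversion.

Cb dominant ninth, first inversion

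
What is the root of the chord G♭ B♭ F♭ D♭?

Gb

The distinct letter names are Gb, Bb, Fb, Db. Arranged as a stack of thirds they read Gb–Bb–Db–Fb, so Gb is the root (a Gb dominant seventh chord).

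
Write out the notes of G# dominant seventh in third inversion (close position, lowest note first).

F#, G#, B#, D#

The chord tones are G#–B#–D#–F#. With the seventh (F#) lowest for third inversion: F#, G#, B#, D#.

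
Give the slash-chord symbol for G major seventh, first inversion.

First inversion of G major seventh has the third (B) in the bass. As a slash chord: Gmaj7/B.

Gmaj7/B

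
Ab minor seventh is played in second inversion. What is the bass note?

The fifth of Ab minor seventh (Ab–Cb–Eb–Gb) is Eb; that is the bass in second inversion.

Eb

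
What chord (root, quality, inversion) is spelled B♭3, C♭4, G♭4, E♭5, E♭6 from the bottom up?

The distinct note names are Bb, Cb, Gb, Eb. Stacked in thirds they read Cb–Eb–Gb–Bb, which is a major seventh chord on Cb.
With the seventh (Bb) in the bass, the chord is in third inversion (figured bass 4/2).

Cb major seventh, third inversion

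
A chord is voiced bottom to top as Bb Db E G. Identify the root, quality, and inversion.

The distinct note names are Bb, Db, E, G. Stacked in thirds they read E–G–Bb–Db, which is a diminished seventh chord on E.
The lowest note is Bb, the fifth of the chord, so this is second inversion (figured bass 4/3).

E diminished seventh, second inversion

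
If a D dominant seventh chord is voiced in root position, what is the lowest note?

In root position the root is lowest. For D dominant seventh (D–F#–A–C) that is D.

D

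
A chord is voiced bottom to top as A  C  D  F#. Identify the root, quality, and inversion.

The pitch classes A, C, D, F# arrange in thirds as D–F#–A–C: a D dominant seventh chord.
The lowest note is A, the fifth of the chord, so this is second inversion (figured bass 4/3).

D dominant seventh, second inversion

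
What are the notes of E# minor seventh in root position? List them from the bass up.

E#, G#, B#, D#

E# minor seventh is E#–G#–B#–D#. Root position puts the root (E#) in the bass, with the remaining tones above: E#, G#, B#, D#.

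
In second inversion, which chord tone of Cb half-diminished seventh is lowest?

Gbb

The fifth of Cb half-diminished seventh (Cb–Ebb–Gbb–Bbb) is Gbb; that is the bass in second inversion.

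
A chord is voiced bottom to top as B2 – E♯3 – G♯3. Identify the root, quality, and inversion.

The distinct note names are B, E#, G#. Stacked in thirds they read E#–G#–B, which is a diminished triad on E#.
B is the fifth of E# diminished; fifth in the bass means second inversion (figured bass 6/4).

E# diminished, second inversion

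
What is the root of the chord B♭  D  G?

G

Reordering Bb, D, G into stacked thirds gives G–Bb–D; the bottom of that stack, G, is the root.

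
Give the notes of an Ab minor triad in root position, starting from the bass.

Ab, Cb, Eb

The chord tones are Ab–Cb–Eb. With the root (Ab) lowest for root position: Ab, Cb, Eb.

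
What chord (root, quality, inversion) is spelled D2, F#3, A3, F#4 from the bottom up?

D major, root position

Reducing to letter names: D, F#, A. These stack in thirds as D–F#–A — a D major triad.
D is the root of D major; root in the bass means root position (figured bass 5/3).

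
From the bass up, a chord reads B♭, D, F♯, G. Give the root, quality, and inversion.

G minor-major seventh, first inversion

Reducing to letter names: Bb, D, F#, G. These stack in thirds as G–Bb–D–F# — a G minor-major seventh chord.
The lowest note is Bb, the third of the chord, so this is first inversion (figured bass 6/5).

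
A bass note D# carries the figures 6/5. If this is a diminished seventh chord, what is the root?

The figures 6/5 mean the third of the chord is in the bass. If D# is the third of a diminished seventh chord, the root is B# (chord tones B#–D#–F#–A).

B#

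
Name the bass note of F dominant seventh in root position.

F

In root position the root is lowest. For F dominant seventh (F–A–C–Eb) that is F.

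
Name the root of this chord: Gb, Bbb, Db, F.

Gb

Gb, Bbb, Db, F are the tones of a Gb minor-major seventh chord (Gb–Bbb–Db–F), making Gb the root.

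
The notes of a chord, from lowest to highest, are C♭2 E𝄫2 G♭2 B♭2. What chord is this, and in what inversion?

Reducing to letter names: Cb, Ebb, Gb, Bb. These stack in thirds as Cb–Ebb–Gb–Bb — a Cb minor-major seventh chord.
The lowest note is Cb, the root of the chord, so this is root position (figured bass 7).

Cb minor-major seventh, root position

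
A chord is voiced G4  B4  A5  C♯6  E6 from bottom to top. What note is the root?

G, B, A, C#, E are the tones of an A dominant ninth chord (A–C#–E–G–B), making A the root.

A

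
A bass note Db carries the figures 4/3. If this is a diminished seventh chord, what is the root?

G

The figures 4/3 mean the fifth of the chord is in the bass. If Db is the fifth of a diminished seventh chord, the root is G (chord tones G–Bb–Db–Fb).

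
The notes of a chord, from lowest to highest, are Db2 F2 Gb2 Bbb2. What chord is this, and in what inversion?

Reducing to letter names: Db, F, Gb, Bbb. These stack in thirds as Gb–Bbb–Db–F — a Gb minor-major seventh chord.
The lowest note is Db, the fifth of the chord, so this is second inversion (figured bass 4/3).

Gb minor-major seventh, second inversion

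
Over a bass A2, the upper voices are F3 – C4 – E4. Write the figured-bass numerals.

The notes A, F, C, E stack in thirds as F–A–C–E — an F major seventh chord. The bass A is the third, so this is first inversion: figured 6/5.

6/5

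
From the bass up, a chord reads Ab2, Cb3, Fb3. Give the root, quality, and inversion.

Fb major, first inversion

Reducing to letter names: Ab, Cb, Fb. These stack in thirds as Fb–Ab–Cb — an Fb major triad.
With the third (Ab) in the bass, the chord is in first inversion (figured bass 6).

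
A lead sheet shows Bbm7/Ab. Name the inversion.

third inversion

Bbm7/Ab means Bb minor seventh with Ab in the bass. Ab is the seventh of Bb minor seventh (Bb–Db–F–Ab), so this is third inversion.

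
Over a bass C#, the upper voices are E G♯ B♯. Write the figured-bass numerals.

The notes C#, E, G#, B# stack in thirds as C#–E–G#–B# — a C# minor-major seventh chord. The bass C# is the root, so this is root position: figured 7.

7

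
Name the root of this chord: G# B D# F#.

G#, B, D#, F# are the tones of a G# minor seventh chord (G#–B–D#–F#), making G# the root.

G#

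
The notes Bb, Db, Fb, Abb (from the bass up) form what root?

Bb

The distinct letter names are Bb, Db, Fb, Abb. Arranged as a stack of thirds they read Bb–Db–Fb–Abb, so Bb is the root (a Bb diminished seventh chord).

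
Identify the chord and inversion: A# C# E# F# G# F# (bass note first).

F# major ninth, first inversion

Reducing to letter names: A#, C#, E#, F#, G#. These stack in thirds as F#–A#–C#–E#–G# — an F# major ninth chord.
The lowest note is A#, the third of the chord, so this is first inversion.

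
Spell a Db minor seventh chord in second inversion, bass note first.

Db minor seventh is Db–Fb–Ab–Cb. Second inversion puts the fifth (Ab) in the bass, with the remaining tones above: Ab, Cb, Db, Fb.

Ab, Cb, Db, Fb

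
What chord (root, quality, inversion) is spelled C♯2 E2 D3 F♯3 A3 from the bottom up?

The pitch classes C#, E, D, F#, A arrange in thirds as D–F#–A–C#–E: a D major ninth chord.
With the seventh (C#) in the bass, the chord is in third inversion.

D major ninth, third inversion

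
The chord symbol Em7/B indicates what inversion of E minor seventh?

second inversion

Em7/B means E minor seventh with B in the bass. B is the fifth of E minor seventh (E–G–B–D), so this is second inversion.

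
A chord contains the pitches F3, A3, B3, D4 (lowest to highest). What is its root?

F, A, B, D are the tones of a B half-diminished seventh chord (B–D–F–A), making B the root.

B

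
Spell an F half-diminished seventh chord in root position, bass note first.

The chord tones are F–Ab–Cb–Eb. With the root (F) lowest for root position: F, Ab, Cb, Eb.

F, Ab, Cb, Eb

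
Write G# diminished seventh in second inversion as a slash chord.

G#dim7/D

Second inversion of G# diminished seventh has the fifth (D) in the bass. As a slash chord: G#dim7/D.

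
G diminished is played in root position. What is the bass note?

G

In root position the root is lowest. For G diminished (G–Bb–Db) that is G.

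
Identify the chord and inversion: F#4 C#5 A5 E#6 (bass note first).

F# minor-major seventh, root position

Reducing to letter names: F#, C#, A, E#. These stack in thirds as F#–A–C#–E# — an F# minor-major seventh chord.
The lowest note is F#, the root of the chord, so this is root position (figured bass 7).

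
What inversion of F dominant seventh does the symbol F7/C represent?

second inversion

F7/C means F dominant seventh with C in the bass. C is the fifth of F dominant seventh (F–A–C–Eb), so this is second inversion.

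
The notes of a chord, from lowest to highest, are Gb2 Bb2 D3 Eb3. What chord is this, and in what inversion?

Eb minor-major seventh, first inversion

Reducing to letter names: Gb, Bb, D, Eb. These stack in thirds as Eb–Gb–Bb–D — an Eb minor-major seventh chord.
Gb is the third of Eb minor-major seventh; third in the bass means first inversion (figured bass 6/5).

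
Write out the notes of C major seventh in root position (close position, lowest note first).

C major seventh is C–E–G–B. Root position puts the root (C) in the bass, with the remaining tones above: C, E, G, B.

C, E, G, B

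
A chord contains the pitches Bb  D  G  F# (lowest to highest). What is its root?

The distinct letter names are Bb, D, G, F#. Arranged as a stack of thirds they read G–Bb–D–F#, so G is the root (a G minor-major seventh chord).

G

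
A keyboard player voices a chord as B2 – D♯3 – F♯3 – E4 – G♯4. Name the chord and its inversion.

The distinct note names are B, D#, F#, E, G#. Stacked in thirds they read E–G#–B–D#–F#, which is a major ninth chord on E.
With the fifth (B) in the bass, the chord is in second inversion.

E major ninth, second inversion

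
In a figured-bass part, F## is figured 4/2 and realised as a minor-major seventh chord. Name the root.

G#

The figures 4/2 mean the seventh of the chord is in the bass. If F## is the seventh of a minor-major seventh chord, the root is G# (chord tones G#–B–D#–F##).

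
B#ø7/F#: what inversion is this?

second inversion

B#ø7/F# means B# half-diminished seventh with F# in the bass. F# is the fifth of B# half-diminished seventh (B#–D#–F#–A#), so this is second inversion.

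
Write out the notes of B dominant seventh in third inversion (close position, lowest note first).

The chord tones are B–D#–F#–A. With the seventh (A) lowest for third inversion: A, B, D#, F#.

A, B, D#, F#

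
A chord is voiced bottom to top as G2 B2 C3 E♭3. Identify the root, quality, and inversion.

The pitch classes G, B, C, Eb arrange in thirds as C–Eb–G–B: a C minor-major seventh chord.
With the fifth (G) in the bass, the chord is in second inversion (figured bass 4/3).

C minor-major seventh, second inversion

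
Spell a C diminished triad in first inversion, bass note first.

Spelling C diminished: C–Eb–Gb. In first inversion the third is bass, giving Eb, Gb, C from the bottom.

Eb, Gb, C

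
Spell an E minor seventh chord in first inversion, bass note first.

The chord tones are E–G–B–D. With the third (G) lowest for first inversion: G, B, D, E.

G, B, D, E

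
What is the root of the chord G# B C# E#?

The distinct letter names are G#, B, C#, E#. Arranged as a stack of thirds they read C#–E#–G#–B, so C# is the root (a C# dominant seventh chord).

C#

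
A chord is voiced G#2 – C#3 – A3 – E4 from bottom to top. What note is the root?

A

Reordering G#, C#, A, E into stacked thirds gives A–C#–E–G#; the bottom of that stack, A, is the root.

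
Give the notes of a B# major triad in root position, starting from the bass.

Spelling B# major: B#–D##–F##. In root position the root is bass, giving B#, D##, F## from the bottom.

B#, D##, F##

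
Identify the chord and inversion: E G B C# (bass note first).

The distinct note names are E, G, B, C#. Stacked in thirds they read C#–E–G–B, which is a half-diminished seventh chord on C#.
E is the third of C# half-diminished seventh; third in the bass means first inversion (figured bass 6/5).

C# half-diminished seventh, first inversion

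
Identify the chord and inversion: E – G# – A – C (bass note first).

Reducing to letter names: E, G#, A, C. These stack in thirds as A–C–E–G# — an A minor-major seventh chord.
The lowest note is E, the fifth of the chord, so this is second inversion (figured bass 4/3).

A minor-major seventh, second inversion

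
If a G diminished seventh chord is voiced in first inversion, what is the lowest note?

Bb

The third of G diminished seventh (G–Bb–Db–Fb) is Bb; that is the bass in first inversion.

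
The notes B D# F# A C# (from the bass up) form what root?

B

The distinct letter names are B, D#, F#, A, C#. Arranged as a stack of thirds they read B–D#–F#–A–C#, so B is the root (a B dominant ninth chord).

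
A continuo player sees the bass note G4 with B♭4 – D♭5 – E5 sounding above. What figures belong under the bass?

The notes G, Bb, Db, E stack in thirds as E–G–Bb–Db — an E diminished seventh chord. The bass G is the third, so this is first inversion: figured 6/5.

6/5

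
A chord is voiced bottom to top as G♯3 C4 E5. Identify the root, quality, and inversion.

The pitch classes G#, C, E arrange in thirds as C–E–G#: a C augmented triad.
G# is the fifth of C augmented; fifth in the bass means second inversion (figured bass 6/4).

C augmented, second inversion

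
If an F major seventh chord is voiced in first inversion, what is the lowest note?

A

F major seventh is F–A–C–E. First inversion places the third in the bass: A.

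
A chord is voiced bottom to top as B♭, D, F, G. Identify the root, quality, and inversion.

The pitch classes Bb, D, F, G arrange in thirds as G–Bb–D–F: a G minor seventh chord.
The lowest note is Bb, the third of the chord, so this is first inversion (figured bass 6/5).

G minor seventh, first inversion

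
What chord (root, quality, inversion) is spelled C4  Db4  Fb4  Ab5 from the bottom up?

Db minor-major seventh, third inversion

The pitch classes C, Db, Fb, Ab arrange in thirds as Db–Fb–Ab–C: a Db minor-major seventh chord.
The lowest note is C, the seventh of the chord, so this is third inversion (figured bass 4/2).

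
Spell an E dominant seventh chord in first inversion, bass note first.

G#, B, D, E

The chord tones are E–G#–B–D. With the third (G#) lowest for first inversion: G#, B, D, E.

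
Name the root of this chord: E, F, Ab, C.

F

The distinct letter names are E, F, Ab, C. Arranged as a stack of thirds they read F–Ab–C–E, so F is the root (an F minor-major seventh chord).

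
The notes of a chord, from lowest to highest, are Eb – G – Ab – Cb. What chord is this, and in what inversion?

The pitch classes Eb, G, Ab, Cb arrange in thirds as Ab–Cb–Eb–G: an Ab minor-major seventh chord.
With the fifth (Eb) in the bass, the chord is in second inversion (figured bass 4/3).

Ab minor-major seventh, second inversion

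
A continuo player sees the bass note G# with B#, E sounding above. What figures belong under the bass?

6

The notes G#, B#, E stack in thirds as E–G#–B# — an E augmented triad. The bass G# is the third, so this is first inversion: figured 6.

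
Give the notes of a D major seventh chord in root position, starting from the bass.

D, F#, A, C#

Spelling D major seventh: D–F#–A–C#. In root position the root is bass, giving D, F#, A, C# from the bottom.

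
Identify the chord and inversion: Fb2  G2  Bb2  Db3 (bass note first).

The distinct note names are Fb, G, Bb, Db. Stacked in thirds they read G–Bb–Db–Fb, which is a diminished seventh chord on G.
The lowest note is Fb, the seventh of the chord, so this is third inversion (figured bass 4/2).

G diminished seventh, third inversion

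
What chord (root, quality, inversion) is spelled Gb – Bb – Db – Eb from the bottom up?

The pitch classes Gb, Bb, Db, Eb arrange in thirds as Eb–Gb–Bb–Db: an Eb minor seventh chord.
The lowest note is Gb, the third of the chord, so this is first inversion (figured bass 6/5).

Eb minor seventh, first inversion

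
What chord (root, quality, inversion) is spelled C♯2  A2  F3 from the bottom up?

Reducing to letter names: C#, A, F. These stack in thirds as F–A–C# — an F augmented triad.
The lowest note is C#, the fifth of the chord, so this is second inversion (figured bass 6/4).

F augmented, second inversion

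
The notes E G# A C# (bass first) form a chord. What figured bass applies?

The notes E, G#, A, C# stack in thirds as A–C#–E–G# — an A major seventh chord. The bass E is the fifth, so this is second inversion: figured 4/3.

4/3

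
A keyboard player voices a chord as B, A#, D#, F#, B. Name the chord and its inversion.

B major seventh, root position

Reducing to letter names: B, A#, D#, F#. These stack in thirds as B–D#–F#–A# — a B major seventh chord.
With the root (B) in the bass, the chord is in root position (figured bass 7).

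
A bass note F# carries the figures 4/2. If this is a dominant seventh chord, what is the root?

G#

The figures 4/2 mean the seventh of the chord is in the bass. If F# is the seventh of a dominant seventh chord, the root is G# (chord tones G#–B#–D#–F#).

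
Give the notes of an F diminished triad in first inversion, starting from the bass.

F diminished is F–Ab–Cb. First inversion puts the third (Ab) in the bass, with the remaining tones above: Ab, Cb, F.

Ab, Cb, F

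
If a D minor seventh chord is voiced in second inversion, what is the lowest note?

In second inversion the fifth is lowest. For D minor seventh (D–F–A–C) that is A.

A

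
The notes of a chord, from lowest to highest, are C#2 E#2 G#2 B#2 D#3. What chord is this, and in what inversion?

Reducing to letter names: C#, E#, G#, B#, D#. These stack in thirds as C#–E#–G#–B#–D# — a C# major ninth chord.
C# is the root of C# major ninth; root in the bass means root position.

C# major ninth, root position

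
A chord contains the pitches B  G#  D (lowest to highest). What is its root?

G#

Reordering B, G#, D into stacked thirds gives G#–B–D; the bottom of that stack, G#, is the root.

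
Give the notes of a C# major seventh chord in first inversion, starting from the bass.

Spelling C# major seventh: C#–E#–G#–B#. In first inversion the third is bass, giving E#, G#, B#, C# from the bottom.

E#, G#, B#, C#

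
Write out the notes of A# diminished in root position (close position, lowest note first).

A#, C#, E

The chord tones are A#–C#–E. With the root (A#) lowest for root position: A#, C#, E.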